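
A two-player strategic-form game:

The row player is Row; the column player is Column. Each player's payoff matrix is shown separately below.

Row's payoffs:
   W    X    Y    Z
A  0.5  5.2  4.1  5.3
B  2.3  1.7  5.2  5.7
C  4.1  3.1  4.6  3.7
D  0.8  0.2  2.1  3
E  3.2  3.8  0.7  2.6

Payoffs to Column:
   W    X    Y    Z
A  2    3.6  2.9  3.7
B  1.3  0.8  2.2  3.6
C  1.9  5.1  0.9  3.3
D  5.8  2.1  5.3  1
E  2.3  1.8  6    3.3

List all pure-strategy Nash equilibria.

(B, Z)

Check each profile: it is a Nash equilibrium iff no player can strictly gain by switching unilaterally.
(A, W): Row can switch to B (0.5 → 2.3). Not NE.
(A, X): Column can switch to Z (3.6 → 3.7). Not NE.
(A, Y): Row can switch to B (4.1 → 5.2). Not NE.
(A, Z): Row can switch to B (5.3 → 5.7). Not NE.
(B, W): Row can switch to C (2.3 → 4.1). Not NE.
(B, X): Row can switch to A (1.7 → 5.2). Not NE.
(B, Y): Column can switch to Z (2.2 → 3.6). Not NE.
(B, Z): Row gets 5.7, best alternative 5.3; Column gets 3.6, best alternative 2.2. No profitable deviation — NE.
(C, W): Column can switch to X (1.9 → 5.1). Not NE.
(The remaining 11 profiles each have a profitable deviation by the same check.)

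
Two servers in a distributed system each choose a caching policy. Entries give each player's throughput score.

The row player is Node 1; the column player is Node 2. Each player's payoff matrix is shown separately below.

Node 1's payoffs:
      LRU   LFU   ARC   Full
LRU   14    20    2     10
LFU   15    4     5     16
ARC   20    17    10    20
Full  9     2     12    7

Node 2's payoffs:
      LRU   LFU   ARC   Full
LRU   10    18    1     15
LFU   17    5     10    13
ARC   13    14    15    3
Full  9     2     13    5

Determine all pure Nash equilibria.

The pure Nash equilibria are (LRU, LFU); (Full, ARC).

(LRU, LRU): Node 1 can switch to LFU (14 → 15). Not NE.
(LRU, LFU): Node 1 gets 20, best alternative 17; Node 2 gets 18, best alternative 15. No profitable deviation — NE.
(LRU, ARC): Node 1 can switch to LFU (2 → 5). Not NE.
(LRU, Full): Node 1 can switch to LFU (10 → 16). Not NE.
(LFU, LRU): Node 1 can switch to ARC (15 → 20). Not NE.
(LFU, LFU): Node 1 can switch to LRU (4 → 20). Not NE.
(LFU, ARC): Node 1 can switch to ARC (5 → 10). Not NE.
(Full, ARC): Node 1 gets 12, best alternative 10; Node 2 gets 13, best alternative 9. No profitable deviation — NE.
(The remaining 8 profiles each have a profitable deviation by the same check.)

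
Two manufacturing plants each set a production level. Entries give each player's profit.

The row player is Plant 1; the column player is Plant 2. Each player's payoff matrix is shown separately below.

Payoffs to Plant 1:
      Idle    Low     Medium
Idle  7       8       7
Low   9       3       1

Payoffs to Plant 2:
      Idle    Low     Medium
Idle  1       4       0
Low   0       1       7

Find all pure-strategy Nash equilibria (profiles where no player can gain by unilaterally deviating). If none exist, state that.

Plant 1 against Idle: payoffs 7, 9 → best response Low.
Plant 1 against Low: payoffs 8, 3 → best response Idle.
Plant 1 against Medium: payoffs 7, 1 → best response Idle.
Plant 2 against Idle: payoffs 1, 4, 0 → best response Low.
Plant 2 against Low: payoffs 0, 1, 7 → best response Medium.
Mutual best responses: (Idle, Low).

(Idle, Low)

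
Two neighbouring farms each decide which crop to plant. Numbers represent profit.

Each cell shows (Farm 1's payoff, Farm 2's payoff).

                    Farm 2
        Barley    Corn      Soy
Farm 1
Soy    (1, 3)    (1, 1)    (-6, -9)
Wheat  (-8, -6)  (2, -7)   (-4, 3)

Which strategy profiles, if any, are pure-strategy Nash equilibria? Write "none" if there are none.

Check each profile: it is a Nash equilibrium iff no player can strictly gain by switching unilaterally.
(Soy, Barley): Farm 1 gets 1, best alternative -8; Farm 2 gets 3, best alternative 1. No profitable deviation — NE.
(Soy, Corn): Farm 1 can switch to Wheat (1 → 2). Not NE.
(Soy, Soy): Farm 1 can switch to Wheat (-6 → -4). Not NE.
(Wheat, Barley): Farm 1 can switch to Soy (-8 → 1). Not NE.
(Wheat, Corn): Farm 2 can switch to Barley (-7 → -6). Not NE.
(Wheat, Soy): Farm 1 gets -4, best alternative -6; Farm 2 gets 3, best alternative -6. No profitable deviation — NE.

(Soy, Barley); (Wheat, Soy)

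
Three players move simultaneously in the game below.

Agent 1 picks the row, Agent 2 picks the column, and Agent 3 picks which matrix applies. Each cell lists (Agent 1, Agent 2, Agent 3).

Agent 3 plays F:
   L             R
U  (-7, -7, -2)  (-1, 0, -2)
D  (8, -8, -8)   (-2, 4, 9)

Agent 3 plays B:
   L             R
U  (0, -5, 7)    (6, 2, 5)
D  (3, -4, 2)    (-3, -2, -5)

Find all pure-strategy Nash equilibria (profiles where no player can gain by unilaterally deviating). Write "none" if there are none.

(U, R, B)

Mark each player's best response to every combination of opponents' strategies; a profile where every player is best-responding is a pure Nash equilibrium.
Agent 1 against (L, F): payoffs -7, 8 → best response D.
Agent 1 against (L, B): payoffs 0, 3 → best response D.
Agent 1 against (R, F): payoffs -1, -2 → best response U.
Agent 1 against (R, B): payoffs 6, -3 → best response U.
Agent 2 against (U, F): payoffs -7, 0 → best response R.
Agent 2 against (U, B): payoffs -5, 2 → best response R.
Agent 2 against (D, F): payoffs -8, 4 → best response R.
Agent 2 against (D, B): payoffs -4, -2 → best response R.
Agent 3 against (U, L): payoffs -2, 7 → best response B.
Agent 3 against (U, R): payoffs -2, 5 → best response B.
Agent 3 against (D, L): payoffs -8, 2 → best response B.
Agent 3 against (D, R): payoffs 9, -5 → best response F.
Mutual best responses: (U, R, B).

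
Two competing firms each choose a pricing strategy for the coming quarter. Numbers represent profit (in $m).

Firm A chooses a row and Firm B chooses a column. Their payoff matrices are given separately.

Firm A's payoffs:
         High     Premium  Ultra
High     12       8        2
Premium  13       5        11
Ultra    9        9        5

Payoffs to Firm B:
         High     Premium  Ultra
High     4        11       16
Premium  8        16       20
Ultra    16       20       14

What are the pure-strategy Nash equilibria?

Pure-strategy Nash equilibria: (Premium, Ultra) and (Ultra, Premium)

(High, High): Firm A can switch to Premium (12 → 13). Not NE.
(High, Premium): Firm A can switch to Ultra (8 → 9). Not NE.
(High, Ultra): Firm A can switch to Premium (2 → 11). Not NE.
(Premium, High): Firm B can switch to Premium (8 → 16). Not NE.
(Premium, Premium): Firm A can switch to High (5 → 8). Not NE.
(Premium, Ultra): Firm A gets 11, best alternative 5; Firm B gets 20, best alternative 16. No profitable deviation — NE.
(Ultra, High): Firm A can switch to High (9 → 12). Not NE.
(Ultra, Premium): Firm A gets 9, best alternative 8; Firm B gets 20, best alternative 16. No profitable deviation — NE.
(Ultra, Ultra): Firm A can switch to Premium (5 → 11). Not NE.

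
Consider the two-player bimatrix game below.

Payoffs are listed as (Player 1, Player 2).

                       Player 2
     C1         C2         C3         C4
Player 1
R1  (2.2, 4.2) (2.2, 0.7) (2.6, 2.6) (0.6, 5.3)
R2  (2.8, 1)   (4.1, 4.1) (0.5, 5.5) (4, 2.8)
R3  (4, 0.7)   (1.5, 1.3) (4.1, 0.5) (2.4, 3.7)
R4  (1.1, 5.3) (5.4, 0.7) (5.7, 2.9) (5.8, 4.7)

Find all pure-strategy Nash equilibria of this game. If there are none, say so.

none

Player 1 against C1: payoffs 2.2, 2.8, 4, 1.1 → best response R3.
Player 1 against C2: payoffs 2.2, 4.1, 1.5, 5.4 → best response R4.
Player 1 against C3: payoffs 2.6, 0.5, 4.1, 5.7 → best response R4.
Player 1 against C4: payoffs 0.6, 4, 2.4, 5.8 → best response R4.
Player 2 against R1: payoffs 4.2, 0.7, 2.6, 5.3 → best response C4.
Player 2 against R2: payoffs 1, 4.1, 5.5, 2.8 → best response C3.
Player 2 against R3: payoffs 0.7, 1.3, 0.5, 3.7 → best response C4.
Player 2 against R4: payoffs 5.3, 0.7, 2.9, 4.7 → best response C1.
No profile is a mutual best response for all players.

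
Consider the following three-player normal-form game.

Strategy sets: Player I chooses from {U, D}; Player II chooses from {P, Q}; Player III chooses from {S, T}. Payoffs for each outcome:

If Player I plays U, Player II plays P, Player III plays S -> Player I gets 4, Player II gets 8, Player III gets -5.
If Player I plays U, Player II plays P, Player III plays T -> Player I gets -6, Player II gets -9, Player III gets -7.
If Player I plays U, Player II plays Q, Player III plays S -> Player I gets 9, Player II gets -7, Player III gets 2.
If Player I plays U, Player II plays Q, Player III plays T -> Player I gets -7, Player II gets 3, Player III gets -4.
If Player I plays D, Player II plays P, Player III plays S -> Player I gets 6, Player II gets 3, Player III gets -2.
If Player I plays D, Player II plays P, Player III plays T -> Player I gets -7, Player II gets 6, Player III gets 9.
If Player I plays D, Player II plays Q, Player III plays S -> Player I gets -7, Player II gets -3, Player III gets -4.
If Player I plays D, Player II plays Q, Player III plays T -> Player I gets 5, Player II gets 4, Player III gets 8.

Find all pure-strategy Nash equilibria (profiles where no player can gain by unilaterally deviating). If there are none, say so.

(U, P, S): Player I can switch to D (4 → 6). Not NE.
(U, P, T): Player II can switch to Q (-9 → 3). Not NE.
(U, Q, S): Player II can switch to P (-7 → 8). Not NE.
(U, Q, T): Player I can switch to D (-7 → 5). Not NE.
(D, P, S): Player III can switch to T (-2 → 9). Not NE.
(D, P, T): Player I can switch to U (-7 → -6). Not NE.
(The remaining 2 profiles each have a profitable deviation by the same check.)

No pure-strategy Nash equilibrium.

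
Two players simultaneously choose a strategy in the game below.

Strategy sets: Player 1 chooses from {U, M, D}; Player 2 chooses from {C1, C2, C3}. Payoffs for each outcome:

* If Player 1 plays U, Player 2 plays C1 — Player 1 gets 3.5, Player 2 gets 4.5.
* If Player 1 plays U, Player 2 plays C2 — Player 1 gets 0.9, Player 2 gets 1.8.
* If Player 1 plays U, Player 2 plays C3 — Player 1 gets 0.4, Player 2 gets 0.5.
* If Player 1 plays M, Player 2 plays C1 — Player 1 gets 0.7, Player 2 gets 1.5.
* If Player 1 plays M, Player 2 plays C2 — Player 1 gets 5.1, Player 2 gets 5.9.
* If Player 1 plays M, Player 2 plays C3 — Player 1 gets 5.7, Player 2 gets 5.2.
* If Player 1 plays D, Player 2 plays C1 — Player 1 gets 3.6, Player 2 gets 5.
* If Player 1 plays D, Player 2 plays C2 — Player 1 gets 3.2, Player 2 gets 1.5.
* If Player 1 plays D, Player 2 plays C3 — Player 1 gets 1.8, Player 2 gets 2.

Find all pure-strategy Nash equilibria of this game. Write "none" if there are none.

Pure-strategy Nash equilibria: (M, C2) and (D, C1)

(U, C1): Player 1 can switch to D (3.5 → 3.6). Not NE.
(U, C2): Player 1 can switch to M (0.9 → 5.1). Not NE.
(U, C3): Player 1 can switch to M (0.4 → 5.7). Not NE.
(M, C1): Player 1 can switch to U (0.7 → 3.5). Not NE.
(M, C2): Player 1 gets 5.1, best alternative 3.2; Player 2 gets 5.9, best alternative 5.2. No profitable deviation — NE.
(M, C3): Player 2 can switch to C2 (5.2 → 5.9). Not NE.
(D, C1): Player 1 gets 3.6, best alternative 3.5; Player 2 gets 5, best alternative 2. No profitable deviation — NE.
(D, C2): Player 1 can switch to M (3.2 → 5.1). Not NE.
(The remaining 1 profile has a profitable deviation by the same check.)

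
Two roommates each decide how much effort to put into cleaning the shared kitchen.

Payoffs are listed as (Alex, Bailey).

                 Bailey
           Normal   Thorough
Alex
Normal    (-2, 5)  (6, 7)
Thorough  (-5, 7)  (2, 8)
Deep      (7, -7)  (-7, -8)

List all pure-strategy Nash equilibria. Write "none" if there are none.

The pure Nash equilibria are (Normal, Thorough); (Deep, Normal).

(Normal, Normal): Alex can switch to Deep (-2 → 7). Not NE.
(Normal, Thorough): Alex gets 6, best alternative 2; Bailey gets 7, best alternative 5. No profitable deviation — NE.
(Thorough, Normal): Alex can switch to Normal (-5 → -2). Not NE.
(Thorough, Thorough): Alex can switch to Normal (2 → 6). Not NE.
(Deep, Normal): Alex gets 7, best alternative -2; Bailey gets -7, best alternative -8. No profitable deviation — NE.
(Deep, Thorough): Alex can switch to Normal (-7 → 6). Not NE.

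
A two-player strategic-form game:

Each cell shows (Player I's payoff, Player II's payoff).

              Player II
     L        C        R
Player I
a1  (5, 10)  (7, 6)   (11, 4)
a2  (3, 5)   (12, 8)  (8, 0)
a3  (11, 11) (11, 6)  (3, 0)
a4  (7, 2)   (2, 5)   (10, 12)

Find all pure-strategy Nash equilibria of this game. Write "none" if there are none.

The pure Nash equilibria are (a2, C); (a3, L).

(a1, L): Player I can switch to a3 (5 → 11). Not NE.
(a1, C): Player I can switch to a2 (7 → 12). Not NE.
(a1, R): Player II can switch to L (4 → 10). Not NE.
(a2, L): Player I can switch to a1 (3 → 5). Not NE.
(a2, C): Player I gets 12, best alternative 11; Player II gets 8, best alternative 5. No profitable deviation — NE.
(a2, R): Player I can switch to a1 (8 → 11). Not NE.
(a3, L): Player I gets 11, best alternative 7; Player II gets 11, best alternative 6. No profitable deviation — NE.
(a3, C): Player I can switch to a2 (11 → 12). Not NE.
(a3, R): Player I can switch to a1 (3 → 11). Not NE.
(a4, L): Player I can switch to a3 (7 → 11). Not NE.
(The remaining 2 profiles each have a profitable deviation by the same check.)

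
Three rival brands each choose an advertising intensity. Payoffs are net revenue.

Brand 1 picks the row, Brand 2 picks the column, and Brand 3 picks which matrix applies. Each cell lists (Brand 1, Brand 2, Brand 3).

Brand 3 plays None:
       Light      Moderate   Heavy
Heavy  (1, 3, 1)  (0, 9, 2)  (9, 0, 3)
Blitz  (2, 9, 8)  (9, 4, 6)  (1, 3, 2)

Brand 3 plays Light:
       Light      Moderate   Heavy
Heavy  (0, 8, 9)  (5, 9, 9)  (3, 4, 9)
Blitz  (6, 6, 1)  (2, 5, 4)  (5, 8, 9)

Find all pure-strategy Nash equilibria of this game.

The pure Nash equilibria are (Heavy, Moderate, Light), (Blitz, Light, None), (Blitz, Heavy, Light).

Check each profile: it is a Nash equilibrium iff no player can strictly gain by switching unilaterally.
(Heavy, Light, None): Brand 1 can switch to Blitz (1 → 2). Not NE.
(Heavy, Light, Light): Brand 1 can switch to Blitz (0 → 6). Not NE.
(Heavy, Moderate, None): Brand 1 can switch to Blitz (0 → 9). Not NE.
(Heavy, Moderate, Light): Brand 1 gets 5, best alternative 2; Brand 2 gets 9, best alternative 8; Brand 3 gets 9, best alternative 2. No profitable deviation — NE.
(Heavy, Heavy, None): Brand 2 can switch to Light (0 → 3). Not NE.
(Heavy, Heavy, Light): Brand 1 can switch to Blitz (3 → 5). Not NE.
(Blitz, Light, None): Brand 1 gets 2, best alternative 1; Brand 2 gets 9, best alternative 4; Brand 3 gets 8, best alternative 1. No profitable deviation — NE.
(Blitz, Light, Light): Brand 2 can switch to Heavy (6 → 8). Not NE.
(Blitz, Moderate, None): Brand 2 can switch to Light (4 → 9). Not NE.
(Blitz, Moderate, Light): Brand 1 can switch to Heavy (2 → 5). Not NE.
(Blitz, Heavy, None): Brand 1 can switch to Heavy (1 → 9). Not NE.
(Blitz, Heavy, Light): Brand 1 gets 5, best alternative 3; Brand 2 gets 8, best alternative 6; Brand 3 gets 9, best alternative 2. No profitable deviation — NE.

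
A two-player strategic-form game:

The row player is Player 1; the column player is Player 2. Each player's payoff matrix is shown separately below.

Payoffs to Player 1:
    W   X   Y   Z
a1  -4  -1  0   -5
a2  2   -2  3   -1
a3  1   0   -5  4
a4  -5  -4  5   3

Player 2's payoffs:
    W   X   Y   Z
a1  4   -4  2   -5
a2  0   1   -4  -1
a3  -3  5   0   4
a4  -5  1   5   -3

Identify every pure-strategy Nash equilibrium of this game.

Pure-strategy Nash equilibria: (a3, X) and (a4, Y)

Player 1 against W: payoffs -4, 2, 1, -5 → best response a2.
Player 1 against X: payoffs -1, -2, 0, -4 → best response a3.
Player 1 against Y: payoffs 0, 3, -5, 5 → best response a4.
Player 1 against Z: payoffs -5, -1, 4, 3 → best response a3.
Player 2 against a1: payoffs 4, -4, 2, -5 → best response W.
Player 2 against a2: payoffs 0, 1, -4, -1 → best response X.
Player 2 against a3: payoffs -3, 5, 0, 4 → best response X.
Player 2 against a4: payoffs -5, 1, 5, -3 → best response Y.
Mutual best responses: (a3, X); (a4, Y).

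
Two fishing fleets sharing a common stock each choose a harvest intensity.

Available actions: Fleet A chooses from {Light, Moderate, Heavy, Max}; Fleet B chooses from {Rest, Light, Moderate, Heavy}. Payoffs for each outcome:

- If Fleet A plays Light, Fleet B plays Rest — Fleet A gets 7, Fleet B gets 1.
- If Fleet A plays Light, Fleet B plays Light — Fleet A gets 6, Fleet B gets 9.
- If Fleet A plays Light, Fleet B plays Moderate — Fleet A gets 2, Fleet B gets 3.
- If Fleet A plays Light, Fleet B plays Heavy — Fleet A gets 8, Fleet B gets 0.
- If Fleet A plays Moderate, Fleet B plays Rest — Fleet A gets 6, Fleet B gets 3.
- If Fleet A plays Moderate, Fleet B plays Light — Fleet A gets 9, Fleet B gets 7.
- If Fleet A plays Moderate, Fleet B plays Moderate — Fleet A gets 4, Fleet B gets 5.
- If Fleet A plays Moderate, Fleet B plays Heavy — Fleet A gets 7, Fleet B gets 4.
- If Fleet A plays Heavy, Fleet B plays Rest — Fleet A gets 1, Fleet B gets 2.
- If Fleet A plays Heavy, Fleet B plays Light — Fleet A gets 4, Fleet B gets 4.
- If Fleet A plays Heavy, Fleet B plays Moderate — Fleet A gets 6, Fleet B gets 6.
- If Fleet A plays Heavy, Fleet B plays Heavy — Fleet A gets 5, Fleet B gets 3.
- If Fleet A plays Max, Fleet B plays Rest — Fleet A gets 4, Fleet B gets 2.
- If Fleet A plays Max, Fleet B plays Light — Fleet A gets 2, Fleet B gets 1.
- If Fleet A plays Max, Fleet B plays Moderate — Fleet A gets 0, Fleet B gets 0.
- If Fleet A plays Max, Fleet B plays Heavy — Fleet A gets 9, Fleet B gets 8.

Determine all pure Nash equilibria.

Pure-strategy Nash equilibria: (Moderate, Light) and (Heavy, Moderate) and (Max, Heavy)

(Light, Rest): Fleet B can switch to Light (1 → 9). Not NE.
(Light, Light): Fleet A can switch to Moderate (6 → 9). Not NE.
(Light, Moderate): Fleet A can switch to Moderate (2 → 4). Not NE.
(Light, Heavy): Fleet A can switch to Max (8 → 9). Not NE.
(Moderate, Rest): Fleet A can switch to Light (6 → 7). Not NE.
(Moderate, Light): Fleet A gets 9, best alternative 6; Fleet B gets 7, best alternative 5. No profitable deviation — NE.
(Moderate, Moderate): Fleet A can switch to Heavy (4 → 6). Not NE.
(Moderate, Heavy): Fleet A can switch to Light (7 → 8). Not NE.
(Heavy, Rest): Fleet A can switch to Light (1 → 7). Not NE.
(Heavy, Light): Fleet A can switch to Light (4 → 6). Not NE.
(Heavy, Moderate): Fleet A gets 6, best alternative 4; Fleet B gets 6, best alternative 4. No profitable deviation — NE.
(Heavy, Heavy): Fleet A can switch to Light (5 → 8). Not NE.
(Max, Rest): Fleet A can switch to Light (4 → 7). Not NE.
(Max, Light): Fleet A can switch to Light (2 → 6). Not NE.
(Max, Heavy): Fleet A gets 9, best alternative 8; Fleet B gets 8, best alternative 2. No profitable deviation — NE.
(The remaining 1 profile has a profitable deviation by the same check.)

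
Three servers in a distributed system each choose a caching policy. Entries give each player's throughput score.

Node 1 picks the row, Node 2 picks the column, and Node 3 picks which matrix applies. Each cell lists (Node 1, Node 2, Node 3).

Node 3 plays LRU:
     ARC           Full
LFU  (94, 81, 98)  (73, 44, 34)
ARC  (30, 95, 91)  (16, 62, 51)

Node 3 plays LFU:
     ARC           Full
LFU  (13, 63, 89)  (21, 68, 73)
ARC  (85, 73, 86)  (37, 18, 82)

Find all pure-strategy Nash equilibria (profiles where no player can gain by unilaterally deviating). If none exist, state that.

Check each profile: it is a Nash equilibrium iff no player can strictly gain by switching unilaterally.
(LFU, ARC, LRU): Node 1 gets 94, best alternative 30; Node 2 gets 81, best alternative 44; Node 3 gets 98, best alternative 89. No profitable deviation — NE.
(LFU, ARC, LFU): Node 1 can switch to ARC (13 → 85). Not NE.
(LFU, Full, LRU): Node 2 can switch to ARC (44 → 81). Not NE.
(LFU, Full, LFU): Node 1 can switch to ARC (21 → 37). Not NE.
(ARC, ARC, LRU): Node 1 can switch to LFU (30 → 94). Not NE.
(ARC, ARC, LFU): Node 3 can switch to LRU (86 → 91). Not NE.
(ARC, Full, LRU): Node 1 can switch to LFU (16 → 73). Not NE.
(ARC, Full, LFU): Node 2 can switch to ARC (18 → 73). Not NE.

Pure NE: (LFU, ARC, LRU)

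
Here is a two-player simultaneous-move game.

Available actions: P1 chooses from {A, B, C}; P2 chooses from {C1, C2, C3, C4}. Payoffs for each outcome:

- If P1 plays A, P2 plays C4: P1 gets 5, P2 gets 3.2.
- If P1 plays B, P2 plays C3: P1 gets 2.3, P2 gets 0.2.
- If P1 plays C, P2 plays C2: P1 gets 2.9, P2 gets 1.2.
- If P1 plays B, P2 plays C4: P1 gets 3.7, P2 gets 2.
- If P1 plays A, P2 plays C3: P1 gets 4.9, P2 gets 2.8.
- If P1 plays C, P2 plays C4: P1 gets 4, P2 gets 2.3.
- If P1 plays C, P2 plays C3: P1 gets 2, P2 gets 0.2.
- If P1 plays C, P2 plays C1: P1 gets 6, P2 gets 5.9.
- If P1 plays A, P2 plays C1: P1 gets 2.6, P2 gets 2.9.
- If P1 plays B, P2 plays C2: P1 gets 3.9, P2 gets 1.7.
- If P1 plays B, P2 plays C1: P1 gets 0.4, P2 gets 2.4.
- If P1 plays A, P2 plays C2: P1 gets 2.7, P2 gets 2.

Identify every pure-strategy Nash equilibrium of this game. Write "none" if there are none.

Pure-strategy Nash equilibria: (A, C4), (C, C1)

(A, C1): P1 can switch to C (2.6 → 6). Not NE.
(A, C2): P1 can switch to B (2.7 → 3.9). Not NE.
(A, C3): P2 can switch to C1 (2.8 → 2.9). Not NE.
(A, C4): P1 gets 5, best alternative 4; P2 gets 3.2, best alternative 2.9. No profitable deviation — NE.
(B, C1): P1 can switch to A (0.4 → 2.6). Not NE.
(B, C2): P2 can switch to C1 (1.7 → 2.4). Not NE.
(B, C3): P1 can switch to A (2.3 → 4.9). Not NE.
(C, C1): P1 gets 6, best alternative 2.6; P2 gets 5.9, best alternative 2.3. No profitable deviation — NE.
(The remaining 4 profiles each have a profitable deviation by the same check.)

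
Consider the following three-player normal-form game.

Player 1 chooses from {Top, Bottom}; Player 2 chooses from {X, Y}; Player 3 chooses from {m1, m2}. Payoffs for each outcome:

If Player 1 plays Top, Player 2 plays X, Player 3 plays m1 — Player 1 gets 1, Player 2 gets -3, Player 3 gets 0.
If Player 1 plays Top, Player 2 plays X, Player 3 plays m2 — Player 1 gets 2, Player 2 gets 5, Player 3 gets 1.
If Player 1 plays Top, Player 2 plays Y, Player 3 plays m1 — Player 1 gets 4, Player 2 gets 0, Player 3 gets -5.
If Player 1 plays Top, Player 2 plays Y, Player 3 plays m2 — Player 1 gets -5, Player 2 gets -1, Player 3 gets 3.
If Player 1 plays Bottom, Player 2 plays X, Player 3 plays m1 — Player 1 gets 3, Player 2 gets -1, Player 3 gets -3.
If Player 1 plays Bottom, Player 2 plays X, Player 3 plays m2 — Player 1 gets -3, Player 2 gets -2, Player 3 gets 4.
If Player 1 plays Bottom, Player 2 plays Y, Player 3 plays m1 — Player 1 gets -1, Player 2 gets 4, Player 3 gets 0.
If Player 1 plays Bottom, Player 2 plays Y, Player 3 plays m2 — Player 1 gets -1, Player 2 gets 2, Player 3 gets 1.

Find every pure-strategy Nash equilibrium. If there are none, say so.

(Top, X, m2); (Bottom, Y, m2)

Player 1 against (X, m1): payoffs 1, 3 → best response Bottom.
Player 1 against (X, m2): payoffs 2, -3 → best response Top.
Player 1 against (Y, m1): payoffs 4, -1 → best response Top.
Player 1 against (Y, m2): payoffs -5, -1 → best response Bottom.
Player 2 against (Top, m1): payoffs -3, 0 → best response Y.
Player 2 against (Top, m2): payoffs 5, -1 → best response X.
Player 2 against (Bottom, m1): payoffs -1, 4 → best response Y.
Player 2 against (Bottom, m2): payoffs -2, 2 → best response Y.
Player 3 against (Top, X): payoffs 0, 1 → best response m2.
Player 3 against (Top, Y): payoffs -5, 3 → best response m2.
Player 3 against (Bottom, X): payoffs -3, 4 → best response m2.
Player 3 against (Bottom, Y): payoffs 0, 1 → best response m2.
Mutual best responses: (Top, X, m2); (Bottom, Y, m2).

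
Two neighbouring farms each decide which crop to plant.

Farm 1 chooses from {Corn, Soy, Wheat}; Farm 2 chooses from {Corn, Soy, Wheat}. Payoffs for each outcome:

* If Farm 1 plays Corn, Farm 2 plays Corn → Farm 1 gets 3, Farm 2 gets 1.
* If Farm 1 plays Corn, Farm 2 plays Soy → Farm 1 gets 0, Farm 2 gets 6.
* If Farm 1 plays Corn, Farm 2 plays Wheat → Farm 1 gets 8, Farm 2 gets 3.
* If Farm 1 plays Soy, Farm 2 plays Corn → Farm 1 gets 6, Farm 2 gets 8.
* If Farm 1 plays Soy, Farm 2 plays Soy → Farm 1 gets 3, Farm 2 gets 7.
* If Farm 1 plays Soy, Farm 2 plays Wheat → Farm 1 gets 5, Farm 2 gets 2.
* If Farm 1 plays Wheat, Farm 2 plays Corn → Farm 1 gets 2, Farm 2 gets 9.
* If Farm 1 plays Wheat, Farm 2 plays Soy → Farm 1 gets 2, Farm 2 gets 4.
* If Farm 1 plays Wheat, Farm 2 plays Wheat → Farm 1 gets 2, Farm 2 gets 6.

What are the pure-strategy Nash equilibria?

Farm 1 against Corn: payoffs 3, 6, 2 → best response Soy.
Farm 1 against Soy: payoffs 0, 3, 2 → best response Soy.
Farm 1 against Wheat: payoffs 8, 5, 2 → best response Corn.
Farm 2 against Corn: payoffs 1, 6, 3 → best response Soy.
Farm 2 against Soy: payoffs 8, 7, 2 → best response Corn.
Farm 2 against Wheat: payoffs 9, 4, 6 → best response Corn.
Mutual best responses: (Soy, Corn).

Pure NE: (Soy, Corn)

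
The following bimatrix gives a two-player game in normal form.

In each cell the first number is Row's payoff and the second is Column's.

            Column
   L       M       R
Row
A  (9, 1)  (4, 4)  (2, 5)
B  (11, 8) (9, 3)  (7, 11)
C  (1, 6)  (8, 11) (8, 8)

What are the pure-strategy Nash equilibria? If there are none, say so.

none

Row against L: payoffs 9, 11, 1 → best response B.
Row against M: payoffs 4, 9, 8 → best response B.
Row against R: payoffs 2, 7, 8 → best response C.
Column against A: payoffs 1, 4, 5 → best response R.
Column against B: payoffs 8, 3, 11 → best response R.
Column against C: payoffs 6, 11, 8 → best response M.
No profile is a mutual best response for all players.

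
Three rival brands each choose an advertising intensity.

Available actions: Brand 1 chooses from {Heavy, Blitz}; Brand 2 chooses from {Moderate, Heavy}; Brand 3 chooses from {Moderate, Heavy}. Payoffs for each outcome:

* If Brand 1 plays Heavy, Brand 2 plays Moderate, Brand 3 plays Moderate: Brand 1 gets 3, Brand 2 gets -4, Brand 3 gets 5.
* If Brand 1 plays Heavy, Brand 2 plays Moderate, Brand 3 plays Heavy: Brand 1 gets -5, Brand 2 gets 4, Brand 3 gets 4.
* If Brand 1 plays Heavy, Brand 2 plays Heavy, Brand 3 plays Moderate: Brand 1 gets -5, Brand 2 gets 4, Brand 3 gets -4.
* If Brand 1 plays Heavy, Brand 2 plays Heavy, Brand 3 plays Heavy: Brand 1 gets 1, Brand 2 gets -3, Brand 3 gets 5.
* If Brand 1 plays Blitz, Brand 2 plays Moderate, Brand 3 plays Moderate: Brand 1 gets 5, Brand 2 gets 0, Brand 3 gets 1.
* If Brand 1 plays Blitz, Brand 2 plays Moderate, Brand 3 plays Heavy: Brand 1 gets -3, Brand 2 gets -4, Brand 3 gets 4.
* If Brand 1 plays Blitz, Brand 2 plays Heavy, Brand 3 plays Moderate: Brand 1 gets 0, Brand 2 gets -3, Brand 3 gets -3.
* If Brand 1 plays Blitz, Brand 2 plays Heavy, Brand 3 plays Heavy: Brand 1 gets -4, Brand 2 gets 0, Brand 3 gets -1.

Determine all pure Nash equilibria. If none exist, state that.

There is no pure-strategy Nash equilibrium.

Brand 1 against (Moderate, Moderate): payoffs 3, 5 → best response Blitz.
Brand 1 against (Moderate, Heavy): payoffs -5, -3 → best response Blitz.
Brand 1 against (Heavy, Moderate): payoffs -5, 0 → best response Blitz.
Brand 1 against (Heavy, Heavy): payoffs 1, -4 → best response Heavy.
Brand 2 against (Heavy, Moderate): payoffs -4, 4 → best response Heavy.
Brand 2 against (Heavy, Heavy): payoffs 4, -3 → best response Moderate.
Brand 2 against (Blitz, Moderate): payoffs 0, -3 → best response Moderate.
Brand 2 against (Blitz, Heavy): payoffs -4, 0 → best response Heavy.
Brand 3 against (Heavy, Moderate): payoffs 5, 4 → best response Moderate.
Brand 3 against (Heavy, Heavy): payoffs -4, 5 → best response Heavy.
Brand 3 against (Blitz, Moderate): payoffs 1, 4 → best response Heavy.
Brand 3 against (Blitz, Heavy): payoffs -3, -1 → best response Heavy.
No profile is a mutual best response for all players.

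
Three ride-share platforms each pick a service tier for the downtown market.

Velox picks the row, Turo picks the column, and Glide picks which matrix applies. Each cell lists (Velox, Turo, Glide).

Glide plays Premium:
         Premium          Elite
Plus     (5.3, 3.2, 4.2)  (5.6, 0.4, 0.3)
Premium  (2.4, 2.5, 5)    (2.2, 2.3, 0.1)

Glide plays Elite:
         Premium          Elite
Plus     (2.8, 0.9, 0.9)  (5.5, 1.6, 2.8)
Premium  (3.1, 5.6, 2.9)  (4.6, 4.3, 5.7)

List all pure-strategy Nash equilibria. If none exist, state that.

Velox against (Premium, Premium): payoffs 5.3, 2.4 → best response Plus.
Velox against (Premium, Elite): payoffs 2.8, 3.1 → best response Premium.
Velox against (Elite, Premium): payoffs 5.6, 2.2 → best response Plus.
Velox against (Elite, Elite): payoffs 5.5, 4.6 → best response Plus.
Turo against (Plus, Premium): payoffs 3.2, 0.4 → best response Premium.
Turo against (Plus, Elite): payoffs 0.9, 1.6 → best response Elite.
Turo against (Premium, Premium): payoffs 2.5, 2.3 → best response Premium.
Turo against (Premium, Elite): payoffs 5.6, 4.3 → best response Premium.
Glide against (Plus, Premium): payoffs 4.2, 0.9 → best response Premium.
Glide against (Plus, Elite): payoffs 0.3, 2.8 → best response Elite.
Glide against (Premium, Premium): payoffs 5, 2.9 → best response Premium.
Glide against (Premium, Elite): payoffs 0.1, 5.7 → best response Elite.
Mutual best responses: (Plus, Premium, Premium); (Plus, Elite, Elite).

The pure Nash equilibria are (Plus, Premium, Premium), (Plus, Elite, Elite).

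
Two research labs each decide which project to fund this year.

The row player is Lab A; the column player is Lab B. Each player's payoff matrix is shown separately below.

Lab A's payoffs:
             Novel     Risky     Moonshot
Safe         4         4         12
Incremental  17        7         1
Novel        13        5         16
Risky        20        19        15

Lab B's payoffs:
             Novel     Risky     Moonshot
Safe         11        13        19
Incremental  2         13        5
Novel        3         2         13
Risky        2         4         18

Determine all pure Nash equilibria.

Pure NE: (Novel, Moonshot)

(Safe, Novel): Lab A can switch to Incremental (4 → 17). Not NE.
(Safe, Risky): Lab A can switch to Incremental (4 → 7). Not NE.
(Safe, Moonshot): Lab A can switch to Novel (12 → 16). Not NE.
(Incremental, Novel): Lab A can switch to Risky (17 → 20). Not NE.
(Incremental, Risky): Lab A can switch to Risky (7 → 19). Not NE.
(Incremental, Moonshot): Lab A can switch to Safe (1 → 12). Not NE.
(Novel, Moonshot): Lab A gets 16, best alternative 15; Lab B gets 13, best alternative 3. No profitable deviation — NE.
(The remaining 5 profiles each have a profitable deviation by the same check.)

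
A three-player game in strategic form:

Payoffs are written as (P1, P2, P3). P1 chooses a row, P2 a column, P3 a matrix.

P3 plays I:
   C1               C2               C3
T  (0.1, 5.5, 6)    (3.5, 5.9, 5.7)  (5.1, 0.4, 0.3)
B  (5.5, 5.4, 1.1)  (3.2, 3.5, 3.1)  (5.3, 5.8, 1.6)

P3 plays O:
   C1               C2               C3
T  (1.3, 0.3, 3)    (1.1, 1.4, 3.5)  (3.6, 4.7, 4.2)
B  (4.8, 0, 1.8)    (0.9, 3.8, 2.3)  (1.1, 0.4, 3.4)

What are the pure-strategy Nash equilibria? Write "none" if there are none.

The pure Nash equilibria are (T, C2, I) and (T, C3, O).

P1 against (C1, I): payoffs 0.1, 5.5 → best response B.
P1 against (C1, O): payoffs 1.3, 4.8 → best response B.
P1 against (C2, I): payoffs 3.5, 3.2 → best response T.
P1 against (C2, O): payoffs 1.1, 0.9 → best response T.
P1 against (C3, I): payoffs 5.1, 5.3 → best response B.
P1 against (C3, O): payoffs 3.6, 1.1 → best response T.
P2 against (T, I): payoffs 5.5, 5.9, 0.4 → best response C2.
P2 against (T, O): payoffs 0.3, 1.4, 4.7 → best response C3.
P2 against (B, I): payoffs 5.4, 3.5, 5.8 → best response C3.
P2 against (B, O): payoffs 0, 3.8, 0.4 → best response C2.
P3 against (T, C1): payoffs 6, 3 → best response I.
P3 against (T, C2): payoffs 5.7, 3.5 → best response I.
P3 against (T, C3): payoffs 0.3, 4.2 → best response O.
P3 against (B, C1): payoffs 1.1, 1.8 → best response O.
P3 against (B, C2): payoffs 3.1, 2.3 → best response I.
P3 against (B, C3): payoffs 1.6, 3.4 → best response O.
Mutual best responses: (T, C2, I); (T, C3, O).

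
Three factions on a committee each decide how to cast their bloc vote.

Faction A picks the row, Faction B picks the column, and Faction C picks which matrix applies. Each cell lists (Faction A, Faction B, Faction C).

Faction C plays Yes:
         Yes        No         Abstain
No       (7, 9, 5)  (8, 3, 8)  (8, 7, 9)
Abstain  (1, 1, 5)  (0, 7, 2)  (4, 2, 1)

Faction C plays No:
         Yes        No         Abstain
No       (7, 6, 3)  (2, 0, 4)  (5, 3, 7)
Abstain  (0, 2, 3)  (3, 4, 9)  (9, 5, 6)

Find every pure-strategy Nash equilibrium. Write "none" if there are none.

Faction A against (Yes, Yes): payoffs 7, 1 → best response No.
Faction A against (Yes, No): payoffs 7, 0 → best response No.
Faction A against (No, Yes): payoffs 8, 0 → best response No.
Faction A against (No, No): payoffs 2, 3 → best response Abstain.
Faction A against (Abstain, Yes): payoffs 8, 4 → best response No.
Faction A against (Abstain, No): payoffs 5, 9 → best response Abstain.
Faction B against (No, Yes): payoffs 9, 3, 7 → best response Yes.
Faction B against (No, No): payoffs 6, 0, 3 → best response Yes.
Faction B against (Abstain, Yes): payoffs 1, 7, 2 → best response No.
Faction B against (Abstain, No): payoffs 2, 4, 5 → best response Abstain.
Faction C against (No, Yes): payoffs 5, 3 → best response Yes.
Faction C against (No, No): payoffs 8, 4 → best response Yes.
Faction C against (No, Abstain): payoffs 9, 7 → best response Yes.
Faction C against (Abstain, Yes): payoffs 5, 3 → best response Yes.
Faction C against (Abstain, No): payoffs 2, 9 → best response No.
Faction C against (Abstain, Abstain): payoffs 1, 6 → best response No.
Mutual best responses: (No, Yes, Yes); (Abstain, Abstain, No).

The pure Nash equilibria are (No, Yes, Yes) and (Abstain, Abstain, No).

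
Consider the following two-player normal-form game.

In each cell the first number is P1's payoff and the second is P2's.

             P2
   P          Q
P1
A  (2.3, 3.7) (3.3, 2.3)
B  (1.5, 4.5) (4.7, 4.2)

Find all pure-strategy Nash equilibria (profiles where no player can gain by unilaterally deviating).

(A, P)

For each strategy profile, look for a profitable unilateral deviation.
(A, P): P1 gets 2.3, best alternative 1.5; P2 gets 3.7, best alternative 2.3. No profitable deviation — NE.
(A, Q): P1 can switch to B (3.3 → 4.7). Not NE.
(B, P): P1 can switch to A (1.5 → 2.3). Not NE.
(B, Q): P2 can switch to P (4.2 → 4.5). Not NE.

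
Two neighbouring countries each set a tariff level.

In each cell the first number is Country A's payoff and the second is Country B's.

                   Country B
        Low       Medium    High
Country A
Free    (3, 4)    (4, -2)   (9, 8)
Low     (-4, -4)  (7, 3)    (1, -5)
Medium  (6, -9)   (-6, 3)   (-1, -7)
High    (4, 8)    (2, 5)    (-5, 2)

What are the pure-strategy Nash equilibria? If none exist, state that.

(Free, Low): Country A can switch to Medium (3 → 6). Not NE.
(Free, Medium): Country A can switch to Low (4 → 7). Not NE.
(Free, High): Country A gets 9, best alternative 1; Country B gets 8, best alternative 4. No profitable deviation — NE.
(Low, Low): Country A can switch to Free (-4 → 3). Not NE.
(Low, Medium): Country A gets 7, best alternative 4; Country B gets 3, best alternative -4. No profitable deviation — NE.
(Low, High): Country A can switch to Free (1 → 9). Not NE.
(Medium, Low): Country B can switch to Medium (-9 → 3). Not NE.
(Medium, Medium): Country A can switch to Free (-6 → 4). Not NE.
(Medium, High): Country A can switch to Free (-1 → 9). Not NE.
(High, Low): Country A can switch to Medium (4 → 6). Not NE.
(High, Medium): Country A can switch to Free (2 → 4). Not NE.
(High, High): Country A can switch to Free (-5 → 9). Not NE.

Pure-strategy Nash equilibria: (Free, High), (Low, Medium)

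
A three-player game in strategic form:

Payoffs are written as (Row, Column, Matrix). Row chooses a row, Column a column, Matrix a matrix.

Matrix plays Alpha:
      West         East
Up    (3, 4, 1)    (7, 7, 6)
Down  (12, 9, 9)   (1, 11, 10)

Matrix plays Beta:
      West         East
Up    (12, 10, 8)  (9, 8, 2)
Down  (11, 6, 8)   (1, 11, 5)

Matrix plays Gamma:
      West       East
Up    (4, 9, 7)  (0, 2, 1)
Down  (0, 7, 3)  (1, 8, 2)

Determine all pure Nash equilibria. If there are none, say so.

(Up, West, Alpha): Row can switch to Down (3 → 12). Not NE.
(Up, West, Beta): Row gets 12, best alternative 11; Column gets 10, best alternative 8; Matrix gets 8, best alternative 7. No profitable deviation — NE.
(Up, West, Gamma): Matrix can switch to Beta (7 → 8). Not NE.
(Up, East, Alpha): Row gets 7, best alternative 1; Column gets 7, best alternative 4; Matrix gets 6, best alternative 2. No profitable deviation — NE.
(Up, East, Beta): Column can switch to West (8 → 10). Not NE.
(Up, East, Gamma): Row can switch to Down (0 → 1). Not NE.
(Down, West, Alpha): Column can switch to East (9 → 11). Not NE.
(Down, West, Beta): Row can switch to Up (11 → 12). Not NE.
(Down, West, Gamma): Row can switch to Up (0 → 4). Not NE.
(Down, East, Alpha): Row can switch to Up (1 → 7). Not NE.
(Down, East, Beta): Row can switch to Up (1 → 9). Not NE.
(Down, East, Gamma): Matrix can switch to Alpha (2 → 10). Not NE.

(Up, West, Beta); (Up, East, Alpha)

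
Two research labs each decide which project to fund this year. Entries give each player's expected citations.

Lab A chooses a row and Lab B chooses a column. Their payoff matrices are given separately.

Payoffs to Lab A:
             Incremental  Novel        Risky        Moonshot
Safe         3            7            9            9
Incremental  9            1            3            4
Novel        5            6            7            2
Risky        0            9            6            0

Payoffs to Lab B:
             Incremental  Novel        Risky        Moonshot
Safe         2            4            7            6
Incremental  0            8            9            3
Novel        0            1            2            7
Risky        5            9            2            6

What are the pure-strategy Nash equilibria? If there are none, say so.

Lab A against Incremental: payoffs 3, 9, 5, 0 → best response Incremental.
Lab A against Novel: payoffs 7, 1, 6, 9 → best response Risky.
Lab A against Risky: payoffs 9, 3, 7, 6 → best response Safe.
Lab A against Moonshot: payoffs 9, 4, 2, 0 → best response Safe.
Lab B against Safe: payoffs 2, 4, 7, 6 → best response Risky.
Lab B against Incremental: payoffs 0, 8, 9, 3 → best response Risky.
Lab B against Novel: payoffs 0, 1, 2, 7 → best response Moonshot.
Lab B against Risky: payoffs 5, 9, 2, 6 → best response Novel.
Mutual best responses: (Safe, Risky); (Risky, Novel).

Pure-strategy Nash equilibria: (Safe, Risky); (Risky, Novel)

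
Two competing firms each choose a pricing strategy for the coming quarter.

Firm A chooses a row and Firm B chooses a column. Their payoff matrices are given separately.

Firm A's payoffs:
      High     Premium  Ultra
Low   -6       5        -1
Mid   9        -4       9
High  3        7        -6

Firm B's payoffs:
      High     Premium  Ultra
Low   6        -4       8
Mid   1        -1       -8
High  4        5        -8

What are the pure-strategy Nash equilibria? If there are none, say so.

For each player, find the best response to each opponent profile; mutual best responses are the pure NE.
Firm A against High: payoffs -6, 9, 3 → best response Mid.
Firm A against Premium: payoffs 5, -4, 7 → best response High.
Firm A against Ultra: payoffs -1, 9, -6 → best response Mid.
Firm B against Low: payoffs 6, -4, 8 → best response Ultra.
Firm B against Mid: payoffs 1, -1, -8 → best response High.
Firm B against High: payoffs 4, 5, -8 → best response Premium.
Mutual best responses: (Mid, High); (High, Premium).

Pure-strategy Nash equilibria: (Mid, High); (High, Premium)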